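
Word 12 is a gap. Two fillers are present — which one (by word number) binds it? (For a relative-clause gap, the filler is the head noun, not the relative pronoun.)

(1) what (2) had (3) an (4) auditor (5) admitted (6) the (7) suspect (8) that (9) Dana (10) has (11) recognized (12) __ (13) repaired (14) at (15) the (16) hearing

The marked gap is inside the relative clause, the direct object of "recognized".
Its filler is the head noun "suspect" (via "that"), at word 7.
(The other dependency links word 1 to a gap after word 13.)

7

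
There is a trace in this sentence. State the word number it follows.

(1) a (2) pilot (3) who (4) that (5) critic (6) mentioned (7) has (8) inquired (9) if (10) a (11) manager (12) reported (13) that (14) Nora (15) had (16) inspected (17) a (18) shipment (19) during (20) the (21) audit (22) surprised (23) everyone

6

The displaced element is "a pilot" (word 2).
It is linked across 1 clause boundary (Ø).
It functions as the subject of "inquired", so the gap sits immediately after word 6 ("mentioned").
Base order: That critic mentioned a pilot has inquired if a manager reported that Nora had inspected a shipment during the audit.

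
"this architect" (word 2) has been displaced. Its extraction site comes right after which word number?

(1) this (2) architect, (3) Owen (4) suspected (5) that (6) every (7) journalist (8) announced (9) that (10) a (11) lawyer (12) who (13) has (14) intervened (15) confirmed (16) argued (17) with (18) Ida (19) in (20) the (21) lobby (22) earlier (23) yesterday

15

The displaced element is "this architect" (word 2).
It is linked across 3 clause boundaries (that → that → Ø).
It functions as the subject of "argued", so the gap sits immediately after word 15 ("confirmed").
Base order: Owen suspected that every journalist announced that a lawyer who has intervened confirmed this architect argued with Ida in the lobby earlier yesterday.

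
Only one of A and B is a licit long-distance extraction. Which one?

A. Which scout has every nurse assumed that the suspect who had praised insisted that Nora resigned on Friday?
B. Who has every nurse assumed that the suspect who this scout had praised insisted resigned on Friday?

B

In A, the wh-phrase is extracted from inside a complex-NP island (relative clause) (introduced by "who"), which blocks movement.
In B, the extraction path crosses only that-complement boundaries, which are transparent.
So B is grammatical.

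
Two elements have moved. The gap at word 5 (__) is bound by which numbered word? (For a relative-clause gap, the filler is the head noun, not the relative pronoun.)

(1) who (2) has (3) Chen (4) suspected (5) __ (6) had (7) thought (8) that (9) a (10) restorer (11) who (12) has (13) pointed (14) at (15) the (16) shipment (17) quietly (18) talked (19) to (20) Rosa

1

The marked gap is the subject of "thought".
Its filler is the fronted wh-phrase "who", at word 1.
(The other dependency links word 10 to a gap after word 11.)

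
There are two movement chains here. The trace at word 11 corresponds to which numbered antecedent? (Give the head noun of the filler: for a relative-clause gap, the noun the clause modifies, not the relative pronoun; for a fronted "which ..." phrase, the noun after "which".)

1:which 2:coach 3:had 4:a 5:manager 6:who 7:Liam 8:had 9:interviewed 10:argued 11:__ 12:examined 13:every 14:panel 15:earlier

2

The marked gap is the subject of "examined".
Its filler is the fronted wh-phrase "which coach", at word 2.
(The other dependency links word 5 to a gap after word 9.)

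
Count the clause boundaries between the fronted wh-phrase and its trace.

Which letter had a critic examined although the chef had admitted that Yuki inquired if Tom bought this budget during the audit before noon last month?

"which letter" originates inside the matrix clause — no clause boundary is crossed.

0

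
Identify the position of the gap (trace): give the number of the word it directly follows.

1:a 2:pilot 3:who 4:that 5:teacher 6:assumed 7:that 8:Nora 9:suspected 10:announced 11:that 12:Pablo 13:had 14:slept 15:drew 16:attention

9

The displaced element is "a pilot" (word 2).
It is linked across 2 clause boundaries (that → Ø).
It functions as the subject of "announced", so the gap sits immediately after word 9 ("suspected").
Base order: That teacher assumed that Nora suspected that a pilot announced that Pablo had slept.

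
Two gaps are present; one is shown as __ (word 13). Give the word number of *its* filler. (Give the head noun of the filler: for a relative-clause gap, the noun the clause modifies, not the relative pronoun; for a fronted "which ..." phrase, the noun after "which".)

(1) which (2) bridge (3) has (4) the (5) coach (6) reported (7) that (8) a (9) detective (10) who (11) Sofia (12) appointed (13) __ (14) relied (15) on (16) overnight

9

The marked gap is inside the relative clause, the direct object of "appointed".
Its filler is the head noun "detective" (via "who"), at word 9.
(The other dependency links word 2 to a gap after word 15.)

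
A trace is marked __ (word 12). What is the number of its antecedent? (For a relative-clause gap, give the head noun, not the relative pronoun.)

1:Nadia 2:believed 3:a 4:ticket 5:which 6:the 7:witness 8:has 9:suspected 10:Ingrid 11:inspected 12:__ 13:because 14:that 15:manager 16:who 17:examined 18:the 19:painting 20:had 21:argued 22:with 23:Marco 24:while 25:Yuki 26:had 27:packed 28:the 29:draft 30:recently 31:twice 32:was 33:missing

The gap at 12 is the object of "inspected", inside a relative clause.
The relative pronoun is "which" (word 5); it is bound by the head noun immediately before it.
Its filler is the head noun "ticket", at word 4.

4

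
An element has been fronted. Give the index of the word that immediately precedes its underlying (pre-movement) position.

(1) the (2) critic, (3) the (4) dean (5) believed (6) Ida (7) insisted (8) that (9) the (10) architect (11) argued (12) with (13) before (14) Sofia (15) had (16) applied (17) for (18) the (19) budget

The displaced element is "the critic" (word 2).
It is linked across 2 clause boundaries (Ø → that).
It functions as the object of the preposition "with" of "argued", so the gap sits immediately after word 12 ("with").
Base order: The dean believed Ida insisted that the architect argued with the critic before Sofia had applied for the budget.

12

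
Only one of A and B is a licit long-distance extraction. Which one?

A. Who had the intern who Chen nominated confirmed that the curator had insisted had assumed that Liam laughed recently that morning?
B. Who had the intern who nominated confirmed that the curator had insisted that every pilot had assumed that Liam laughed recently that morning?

In B, the wh-phrase is extracted from inside a complex-NP island (relative clause) (introduced by "who"), which blocks movement.
In A, the extraction path crosses only that-complement boundaries, which are transparent.
So A is grammatical.

A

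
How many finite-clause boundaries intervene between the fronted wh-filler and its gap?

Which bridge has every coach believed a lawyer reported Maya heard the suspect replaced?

"which bridge" is extracted from the object of "replaced".
Boundaries crossed, outermost first: [Ø], [Ø], [Ø] — 3 in total.

3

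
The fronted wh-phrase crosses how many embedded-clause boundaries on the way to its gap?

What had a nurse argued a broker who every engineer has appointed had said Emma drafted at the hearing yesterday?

"what" is extracted from the object of "drafted".
Boundaries crossed, outermost first: [Ø], [Ø] — 2 in total.

2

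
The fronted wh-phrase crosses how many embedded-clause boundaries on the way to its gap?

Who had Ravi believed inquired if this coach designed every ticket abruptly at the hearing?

"who" is extracted from the subject of "inquired".
Boundaries crossed, outermost first: [Ø] — 1 in total.

1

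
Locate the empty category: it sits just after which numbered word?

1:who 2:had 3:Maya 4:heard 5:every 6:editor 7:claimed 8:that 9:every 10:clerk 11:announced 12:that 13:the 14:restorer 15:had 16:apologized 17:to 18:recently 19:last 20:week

The displaced element is "who" (word 1).
It is linked across 3 clause boundaries (Ø → that → that).
It functions as the object of the preposition "to" of "apologized", so the gap sits immediately after word 17 ("to").
Base order: Maya had heard every editor claimed that every clerk announced that the restorer had apologized to who recently last week.

17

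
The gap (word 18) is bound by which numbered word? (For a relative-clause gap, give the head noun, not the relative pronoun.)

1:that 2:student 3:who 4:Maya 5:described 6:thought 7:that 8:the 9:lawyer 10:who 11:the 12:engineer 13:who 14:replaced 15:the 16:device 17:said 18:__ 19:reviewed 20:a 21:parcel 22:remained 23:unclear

The gap at 18 is the subject of "reviewed", inside a relative clause.
The relative pronoun is "who" (word 10); it is bound by the head noun immediately before it.
Its filler is the head noun "lawyer", at word 9.

9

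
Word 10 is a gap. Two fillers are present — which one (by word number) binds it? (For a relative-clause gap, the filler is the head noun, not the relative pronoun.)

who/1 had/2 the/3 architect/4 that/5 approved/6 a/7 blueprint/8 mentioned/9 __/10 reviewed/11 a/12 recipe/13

1

The marked gap is the subject of "reviewed".
Its filler is the fronted wh-phrase "who", at word 1.
(The other dependency links word 4 to a gap after word 5.)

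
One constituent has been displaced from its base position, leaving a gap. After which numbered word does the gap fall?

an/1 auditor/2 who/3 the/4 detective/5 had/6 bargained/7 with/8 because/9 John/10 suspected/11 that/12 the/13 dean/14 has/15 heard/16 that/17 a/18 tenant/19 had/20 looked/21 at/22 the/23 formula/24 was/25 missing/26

The displaced element is "an auditor" (word 2).
It functions as the object of the preposition "with" of "bargained", so the gap sits immediately after word 8 ("with").
Base order: The detective had bargained with an auditor because John suspected that the dean has heard that a tenant had looked at the formula.

8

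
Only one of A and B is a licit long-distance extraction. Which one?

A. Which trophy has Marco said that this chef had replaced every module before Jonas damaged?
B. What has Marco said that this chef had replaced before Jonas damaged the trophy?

In A, the wh-phrase is extracted from inside an adjunct island (introduced by "before"), which blocks movement.
In B, the extraction path crosses only that-complement boundaries, which are transparent.
So B is grammatical.

B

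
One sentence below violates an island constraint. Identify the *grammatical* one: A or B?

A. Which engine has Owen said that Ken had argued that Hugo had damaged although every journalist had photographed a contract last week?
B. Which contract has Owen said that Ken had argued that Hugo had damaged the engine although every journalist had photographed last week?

In B, the wh-phrase is extracted from inside an adjunct island (introduced by "although"), which blocks movement.
In A, the extraction path crosses only that-complement boundaries, which are transparent.
So A is grammatical.

A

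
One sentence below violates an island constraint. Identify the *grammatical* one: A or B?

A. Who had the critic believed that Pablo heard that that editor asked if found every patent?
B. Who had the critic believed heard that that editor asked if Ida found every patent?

In A, the wh-phrase is extracted from inside a wh-island (introduced by "if"), which blocks movement.
In B, the extraction path crosses only that-complement boundaries, which are transparent.
So B is grammatical.

B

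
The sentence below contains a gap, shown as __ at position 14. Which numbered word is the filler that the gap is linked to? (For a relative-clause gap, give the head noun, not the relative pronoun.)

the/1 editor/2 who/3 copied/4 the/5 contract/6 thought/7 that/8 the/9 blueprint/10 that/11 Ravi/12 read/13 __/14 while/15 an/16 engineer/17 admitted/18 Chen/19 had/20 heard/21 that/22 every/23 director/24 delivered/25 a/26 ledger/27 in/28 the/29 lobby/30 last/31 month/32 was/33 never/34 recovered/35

10

The gap at 14 is the object of "read", inside a relative clause.
The relative pronoun is "that" (word 11); it is bound by the head noun immediately before it.
Its filler is the head noun "blueprint", at word 10.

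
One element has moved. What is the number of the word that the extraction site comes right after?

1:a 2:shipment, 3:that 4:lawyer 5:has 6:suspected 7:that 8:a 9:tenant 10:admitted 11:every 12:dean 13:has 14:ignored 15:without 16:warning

The displaced element is "a shipment" (word 2).
It is linked across 2 clause boundaries (that → Ø).
It functions as the direct object of "ignored", so the gap sits immediately after word 14 ("ignored").
Base order: That lawyer has suspected that a tenant admitted every dean has ignored a shipment without warning.

14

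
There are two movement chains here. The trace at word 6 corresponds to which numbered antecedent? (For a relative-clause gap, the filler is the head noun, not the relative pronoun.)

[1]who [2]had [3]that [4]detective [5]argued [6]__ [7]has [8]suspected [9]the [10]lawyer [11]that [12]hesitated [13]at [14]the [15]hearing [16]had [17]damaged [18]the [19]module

The marked gap is the subject of "suspected".
Its filler is the fronted wh-phrase "who", at word 1.
(The other dependency links word 10 to a gap after word 11.)

1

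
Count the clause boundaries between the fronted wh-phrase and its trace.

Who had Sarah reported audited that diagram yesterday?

1

"who" is extracted from the subject of "audited".
Boundaries crossed, outermost first: [Ø] — 1 in total.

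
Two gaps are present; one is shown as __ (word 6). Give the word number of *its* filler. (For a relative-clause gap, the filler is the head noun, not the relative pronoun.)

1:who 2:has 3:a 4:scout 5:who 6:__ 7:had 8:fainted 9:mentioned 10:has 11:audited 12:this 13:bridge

4

The marked gap is inside the relative clause, the subject of "fainted".
Its filler is the head noun "scout" (via "who"), at word 4.
(The other dependency links word 1 to a gap after word 9.)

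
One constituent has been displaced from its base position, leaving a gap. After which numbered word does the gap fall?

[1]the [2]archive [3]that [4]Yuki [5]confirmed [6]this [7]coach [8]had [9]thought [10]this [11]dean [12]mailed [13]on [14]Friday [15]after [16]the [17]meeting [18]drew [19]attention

12

The displaced element is "the archive" (word 2).
It is linked across 2 clause boundaries (Ø → Ø).
It functions as the direct object of "mailed", so the gap sits immediately after word 12 ("mailed").
Base order: Yuki confirmed this coach had thought this dean mailed the archive on Friday after the meeting.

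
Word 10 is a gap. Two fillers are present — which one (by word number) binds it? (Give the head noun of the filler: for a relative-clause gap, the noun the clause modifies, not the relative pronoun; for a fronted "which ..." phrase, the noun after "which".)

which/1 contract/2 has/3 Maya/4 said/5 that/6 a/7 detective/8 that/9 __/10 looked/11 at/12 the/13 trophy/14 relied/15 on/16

8

The marked gap is inside the relative clause, the subject of "looked".
Its filler is the head noun "detective" (via "that"), at word 8.
(The other dependency links word 2 to a gap after word 16.)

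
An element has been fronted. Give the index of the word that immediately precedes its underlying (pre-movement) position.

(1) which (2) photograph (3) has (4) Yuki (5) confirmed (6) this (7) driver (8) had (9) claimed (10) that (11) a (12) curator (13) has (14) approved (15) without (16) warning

The displaced element is "which photograph" (word 2).
It is linked across 2 clause boundaries (Ø → that).
It functions as the direct object of "approved", so the gap sits immediately after word 14 ("approved").
Base order: Yuki has confirmed this driver had claimed that a curator has approved which photograph without warning.

14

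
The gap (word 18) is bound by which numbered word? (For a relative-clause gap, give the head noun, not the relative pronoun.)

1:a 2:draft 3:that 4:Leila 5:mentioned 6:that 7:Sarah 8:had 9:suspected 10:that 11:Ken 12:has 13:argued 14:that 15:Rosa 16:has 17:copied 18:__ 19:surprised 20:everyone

The gap at 18 is the object of "copied", inside a relative clause.
The relative pronoun is "that" (word 3); it is bound by the head noun immediately before it.
Its filler is the head noun "draft", at word 2.

2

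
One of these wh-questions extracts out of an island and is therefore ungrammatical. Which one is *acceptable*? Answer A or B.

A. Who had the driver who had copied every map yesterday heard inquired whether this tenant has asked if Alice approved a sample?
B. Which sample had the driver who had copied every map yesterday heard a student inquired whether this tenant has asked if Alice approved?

A

In B, the wh-phrase is extracted from inside a wh-island (introduced by "whether"), which blocks movement.
In A, the extraction path crosses only that-complement boundaries, which are transparent.
So A is grammatical.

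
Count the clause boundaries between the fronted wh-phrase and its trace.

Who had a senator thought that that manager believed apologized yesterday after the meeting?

"who" is extracted from the subject of "apologized".
Boundaries crossed, outermost first: [that], [Ø] — 2 in total.

2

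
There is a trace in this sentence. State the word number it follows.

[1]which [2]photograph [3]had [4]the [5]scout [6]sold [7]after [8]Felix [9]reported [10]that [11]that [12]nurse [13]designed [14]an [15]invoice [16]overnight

The displaced element is "which photograph" (word 2).
It functions as the direct object of "sold", so the gap sits immediately after word 6 ("sold").
Base order: The scout had sold which photograph after Felix reported that that nurse designed an invoice overnight.

6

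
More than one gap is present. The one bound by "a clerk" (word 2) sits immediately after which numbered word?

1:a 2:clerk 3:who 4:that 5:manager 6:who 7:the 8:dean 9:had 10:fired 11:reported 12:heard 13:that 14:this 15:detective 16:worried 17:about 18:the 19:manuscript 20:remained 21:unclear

11

The displaced element is "a clerk" (word 2).
It is linked across 1 clause boundary (Ø).
It functions as the subject of "heard", so the gap sits immediately after word 11 ("reported").
Base order: That manager who the dean had fired reported that a clerk heard that this detective worried about the manuscript.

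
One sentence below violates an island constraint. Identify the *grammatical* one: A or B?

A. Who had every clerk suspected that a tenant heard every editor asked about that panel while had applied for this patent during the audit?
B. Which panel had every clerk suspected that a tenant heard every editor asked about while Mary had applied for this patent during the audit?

B

In A, the wh-phrase is extracted from inside an adjunct island (introduced by "while"), which blocks movement.
In B, the extraction path crosses only that-complement boundaries, which are transparent.
So B is grammatical.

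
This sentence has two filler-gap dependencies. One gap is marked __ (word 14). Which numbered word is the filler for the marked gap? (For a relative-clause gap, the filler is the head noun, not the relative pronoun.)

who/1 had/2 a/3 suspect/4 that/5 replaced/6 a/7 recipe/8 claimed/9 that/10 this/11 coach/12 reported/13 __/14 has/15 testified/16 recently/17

The marked gap is the subject of "testified".
Its filler is the fronted wh-phrase "who", at word 1.
(The other dependency links word 4 to a gap after word 5.)

1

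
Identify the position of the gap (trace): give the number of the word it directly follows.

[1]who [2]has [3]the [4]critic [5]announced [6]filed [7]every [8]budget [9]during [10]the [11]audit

The displaced element is "who" (word 1).
It is linked across 1 clause boundary (Ø).
It functions as the subject of "filed", so the gap sits immediately after word 5 ("announced").
Base order: The critic has announced that who filed every budget during the audit.

5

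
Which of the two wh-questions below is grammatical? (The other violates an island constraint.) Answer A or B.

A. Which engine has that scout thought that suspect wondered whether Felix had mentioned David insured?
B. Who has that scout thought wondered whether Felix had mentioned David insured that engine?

B

In A, the wh-phrase is extracted from inside a wh-island (introduced by "whether"), which blocks movement.
In B, the extraction path crosses only that-complement boundaries, which are transparent.
So B is grammatical.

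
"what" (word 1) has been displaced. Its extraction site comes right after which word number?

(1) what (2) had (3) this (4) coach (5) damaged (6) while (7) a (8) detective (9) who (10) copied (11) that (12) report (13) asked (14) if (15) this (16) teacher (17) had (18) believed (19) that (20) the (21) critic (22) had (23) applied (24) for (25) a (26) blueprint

The displaced element is "what" (word 1).
It functions as the direct object of "damaged", so the gap sits immediately after word 5 ("damaged").
Base order: This coach had damaged what while a detective who copied that report asked if this teacher had believed that the critic had applied for a blueprint.

5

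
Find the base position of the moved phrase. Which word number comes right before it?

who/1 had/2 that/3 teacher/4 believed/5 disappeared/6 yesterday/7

The displaced element is "who" (word 1).
It is linked across 1 clause boundary (Ø).
It functions as the subject of "disappeared", so the gap sits immediately after word 5 ("believed").
Base order: That teacher had believed that who disappeared yesterday.

5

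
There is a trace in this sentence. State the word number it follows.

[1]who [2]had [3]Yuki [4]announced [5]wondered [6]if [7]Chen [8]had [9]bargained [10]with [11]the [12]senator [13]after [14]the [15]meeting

4

The displaced element is "who" (word 1).
It is linked across 1 clause boundary (Ø).
It functions as the subject of "wondered", so the gap sits immediately after word 4 ("announced").
Base order: Yuki had announced that who wondered if Chen had bargained with the senator after the meeting.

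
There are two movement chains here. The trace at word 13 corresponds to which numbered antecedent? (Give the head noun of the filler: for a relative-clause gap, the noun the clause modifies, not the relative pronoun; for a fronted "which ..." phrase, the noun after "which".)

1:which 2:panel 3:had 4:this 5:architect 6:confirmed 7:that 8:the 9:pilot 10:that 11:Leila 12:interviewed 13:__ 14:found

9

The marked gap is inside the relative clause, the direct object of "interviewed".
Its filler is the head noun "pilot" (via "that"), at word 9.
(The other dependency links word 2 to a gap after word 14.)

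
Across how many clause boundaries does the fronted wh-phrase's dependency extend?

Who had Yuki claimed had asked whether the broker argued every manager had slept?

"who" is extracted from the subject of "asked".
Boundaries crossed, outermost first: [Ø] — 1 in total.

1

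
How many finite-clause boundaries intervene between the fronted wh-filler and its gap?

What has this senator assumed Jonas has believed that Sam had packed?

"what" is extracted from the object of "packed".
Boundaries crossed, outermost first: [Ø], [that] — 2 in total.

2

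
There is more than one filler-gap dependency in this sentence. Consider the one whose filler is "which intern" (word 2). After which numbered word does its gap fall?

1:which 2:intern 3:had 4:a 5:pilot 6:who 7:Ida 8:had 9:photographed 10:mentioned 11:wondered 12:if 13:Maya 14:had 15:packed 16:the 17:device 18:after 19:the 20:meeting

The displaced element is "which intern" (word 2).
It is linked across 1 clause boundary (Ø).
It functions as the subject of "wondered", so the gap sits immediately after word 10 ("mentioned").
Base order: A pilot who Ida had photographed had mentioned that which intern wondered if Maya had packed the device after the meeting.

10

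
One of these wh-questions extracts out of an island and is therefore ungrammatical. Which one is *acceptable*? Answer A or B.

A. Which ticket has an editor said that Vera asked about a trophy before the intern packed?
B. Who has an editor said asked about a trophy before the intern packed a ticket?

B

In A, the wh-phrase is extracted from inside an adjunct island (introduced by "before"), which blocks movement.
In B, the extraction path crosses only that-complement boundaries, which are transparent.
So B is grammatical.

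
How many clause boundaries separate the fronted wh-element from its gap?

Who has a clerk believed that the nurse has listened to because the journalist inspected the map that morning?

"who" is extracted from the PP object of "listened".
Boundaries crossed, outermost first: [that] — 1 in total.

1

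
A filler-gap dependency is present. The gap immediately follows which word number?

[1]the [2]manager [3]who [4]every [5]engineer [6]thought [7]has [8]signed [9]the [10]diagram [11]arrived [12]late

The displaced element is "the manager" (word 2).
It is linked across 1 clause boundary (Ø).
It functions as the subject of "signed", so the gap sits immediately after word 6 ("thought").
Base order: Every engineer thought that the manager has signed the diagram.

6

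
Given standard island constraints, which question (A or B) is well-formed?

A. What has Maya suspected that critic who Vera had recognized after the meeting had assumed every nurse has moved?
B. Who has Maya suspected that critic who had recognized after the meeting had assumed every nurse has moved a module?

In B, the wh-phrase is extracted from inside a complex-NP island (relative clause) (introduced by "who"), which blocks movement.
In A, the extraction path crosses only that-complement boundaries, which are transparent.
So A is grammatical.

A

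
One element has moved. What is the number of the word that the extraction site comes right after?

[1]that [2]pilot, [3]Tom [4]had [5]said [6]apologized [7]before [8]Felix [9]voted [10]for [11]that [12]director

The displaced element is "that pilot" (word 2).
It is linked across 1 clause boundary (Ø).
It functions as the subject of "apologized", so the gap sits immediately after word 5 ("said").
Base order: Tom had said that that pilot apologized before Felix voted for that director.

5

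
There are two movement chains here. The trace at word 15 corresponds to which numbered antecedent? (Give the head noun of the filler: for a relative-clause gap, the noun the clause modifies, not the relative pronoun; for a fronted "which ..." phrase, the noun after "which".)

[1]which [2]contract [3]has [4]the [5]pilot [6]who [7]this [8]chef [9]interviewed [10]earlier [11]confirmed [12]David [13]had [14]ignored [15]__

2

The marked gap is the direct object of "ignored".
Its filler is the fronted wh-phrase "which contract", at word 2.
(The other dependency links word 5 to a gap after word 9.)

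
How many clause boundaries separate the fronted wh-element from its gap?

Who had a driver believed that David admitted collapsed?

"who" is extracted from the subject of "collapsed".
Boundaries crossed, outermost first: [that], [Ø] — 2 in total.

2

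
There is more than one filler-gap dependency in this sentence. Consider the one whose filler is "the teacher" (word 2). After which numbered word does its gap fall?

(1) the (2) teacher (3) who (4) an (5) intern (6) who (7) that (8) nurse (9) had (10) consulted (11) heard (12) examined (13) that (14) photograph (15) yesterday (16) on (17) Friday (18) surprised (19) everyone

11

The displaced element is "the teacher" (word 2).
It is linked across 1 clause boundary (Ø).
It functions as the subject of "examined", so the gap sits immediately after word 11 ("heard").
Base order: An intern who that nurse had consulted heard that the teacher examined that photograph yesterday on Friday.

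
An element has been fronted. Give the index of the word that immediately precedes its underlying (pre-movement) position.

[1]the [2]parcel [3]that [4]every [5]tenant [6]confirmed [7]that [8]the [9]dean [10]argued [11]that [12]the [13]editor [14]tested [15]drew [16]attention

14

The displaced element is "the parcel" (word 2).
It is linked across 2 clause boundaries (that → that).
It functions as the direct object of "tested", so the gap sits immediately after word 14 ("tested").
Base order: Every tenant confirmed that the dean argued that the editor tested the parcel.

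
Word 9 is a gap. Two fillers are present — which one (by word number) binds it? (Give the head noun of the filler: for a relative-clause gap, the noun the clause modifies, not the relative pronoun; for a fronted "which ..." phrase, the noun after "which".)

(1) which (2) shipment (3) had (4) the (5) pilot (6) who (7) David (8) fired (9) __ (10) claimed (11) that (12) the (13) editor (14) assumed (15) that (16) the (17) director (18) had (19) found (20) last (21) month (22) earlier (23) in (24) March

The marked gap is inside the relative clause, the direct object of "fired".
Its filler is the head noun "pilot" (via "who"), at word 5.
(The other dependency links word 2 to a gap after word 19.)

5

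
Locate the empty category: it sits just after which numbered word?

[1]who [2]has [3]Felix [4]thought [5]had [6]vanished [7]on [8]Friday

4

The displaced element is "who" (word 1).
It is linked across 1 clause boundary (Ø).
It functions as the subject of "vanished", so the gap sits immediately after word 4 ("thought").
Base order: Felix has thought that who had vanished on Friday.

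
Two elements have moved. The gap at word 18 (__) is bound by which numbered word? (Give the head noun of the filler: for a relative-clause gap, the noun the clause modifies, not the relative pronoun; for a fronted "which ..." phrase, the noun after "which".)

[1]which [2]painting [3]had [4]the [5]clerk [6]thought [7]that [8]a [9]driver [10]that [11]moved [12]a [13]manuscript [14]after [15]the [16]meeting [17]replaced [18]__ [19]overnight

2

The marked gap is the direct object of "replaced".
Its filler is the fronted wh-phrase "which painting", at word 2.
(The other dependency links word 9 to a gap after word 10.)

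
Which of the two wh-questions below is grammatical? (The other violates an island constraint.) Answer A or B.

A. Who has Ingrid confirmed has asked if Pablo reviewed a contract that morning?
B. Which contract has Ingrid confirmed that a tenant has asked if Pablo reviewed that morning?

In B, the wh-phrase is extracted from inside a wh-island (introduced by "if"), which blocks movement.
In A, the extraction path crosses only that-complement boundaries, which are transparent.
So A is grammatical.

A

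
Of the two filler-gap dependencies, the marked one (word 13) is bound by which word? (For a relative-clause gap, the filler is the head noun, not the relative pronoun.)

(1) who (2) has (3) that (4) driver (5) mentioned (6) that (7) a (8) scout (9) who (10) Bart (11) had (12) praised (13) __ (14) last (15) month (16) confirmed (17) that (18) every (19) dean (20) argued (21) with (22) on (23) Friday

8

The marked gap is inside the relative clause, the direct object of "praised".
Its filler is the head noun "scout" (via "who"), at word 8.
(The other dependency links word 1 to a gap after word 21.)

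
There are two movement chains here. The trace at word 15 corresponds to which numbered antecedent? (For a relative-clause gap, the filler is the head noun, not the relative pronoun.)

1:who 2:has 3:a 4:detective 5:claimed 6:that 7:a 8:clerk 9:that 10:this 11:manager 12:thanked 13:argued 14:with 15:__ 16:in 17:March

The marked gap is the object of the preposition "with" of "argued".
Its filler is the fronted wh-phrase "who", at word 1.
(The other dependency links word 8 to a gap after word 12.)

1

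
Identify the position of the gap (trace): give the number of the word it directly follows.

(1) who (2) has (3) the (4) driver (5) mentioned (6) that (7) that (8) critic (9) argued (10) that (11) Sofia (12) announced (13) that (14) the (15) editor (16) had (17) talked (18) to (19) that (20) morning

18

The displaced element is "who" (word 1).
It is linked across 3 clause boundaries (that → that → that).
It functions as the object of the preposition "to" of "talked", so the gap sits immediately after word 18 ("to").
Base order: The driver has mentioned that that critic argued that Sofia announced that the editor had talked to who that morning.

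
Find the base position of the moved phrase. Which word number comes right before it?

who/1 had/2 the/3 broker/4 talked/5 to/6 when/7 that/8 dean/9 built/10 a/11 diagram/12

6

The displaced element is "who" (word 1).
It functions as the object of the preposition "to" of "talked", so the gap sits immediately after word 6 ("to").
Base order: The broker had talked to who when that dean built a diagram.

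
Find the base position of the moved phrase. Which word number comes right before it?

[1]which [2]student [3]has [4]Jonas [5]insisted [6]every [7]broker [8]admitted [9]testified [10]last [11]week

8

The displaced element is "which student" (word 2).
It is linked across 2 clause boundaries (Ø → Ø).
It functions as the subject of "testified", so the gap sits immediately after word 8 ("admitted").
Base order: Jonas has insisted every broker admitted which student testified last week.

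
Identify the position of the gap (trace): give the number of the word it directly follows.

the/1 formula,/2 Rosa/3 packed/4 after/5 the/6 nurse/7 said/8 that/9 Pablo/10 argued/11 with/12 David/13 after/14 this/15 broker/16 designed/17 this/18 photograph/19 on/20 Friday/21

4

The displaced element is "the formula" (word 2).
It functions as the direct object of "packed", so the gap sits immediately after word 4 ("packed").
Base order: Rosa packed the formula after the nurse said that Pablo argued with David after this broker designed this photograph on Friday.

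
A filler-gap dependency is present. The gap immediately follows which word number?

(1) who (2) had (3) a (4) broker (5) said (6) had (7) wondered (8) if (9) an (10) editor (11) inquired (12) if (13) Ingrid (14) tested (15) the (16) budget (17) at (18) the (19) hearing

5

The displaced element is "who" (word 1).
It is linked across 1 clause boundary (Ø).
It functions as the subject of "wondered", so the gap sits immediately after word 5 ("said").
Base order: A broker had said that who had wondered if an editor inquired if Ingrid tested the budget at the hearing.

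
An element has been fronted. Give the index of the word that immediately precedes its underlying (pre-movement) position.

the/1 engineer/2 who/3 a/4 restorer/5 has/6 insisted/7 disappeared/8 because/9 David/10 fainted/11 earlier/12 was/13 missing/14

The displaced element is "the engineer" (word 2).
It is linked across 1 clause boundary (Ø).
It functions as the subject of "disappeared", so the gap sits immediately after word 7 ("insisted").
Base order: A restorer has insisted that the engineer disappeared because David fainted earlier.

7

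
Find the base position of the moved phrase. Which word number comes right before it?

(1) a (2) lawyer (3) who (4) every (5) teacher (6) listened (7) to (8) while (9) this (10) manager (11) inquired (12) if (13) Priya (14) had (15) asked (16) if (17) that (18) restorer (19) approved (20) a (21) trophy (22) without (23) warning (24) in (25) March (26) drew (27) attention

The displaced element is "a lawyer" (word 2).
It functions as the object of the preposition "to" of "listened", so the gap sits immediately after word 7 ("to").
Base order: Every teacher listened to a lawyer while this manager inquired if Priya had asked if that restorer approved a trophy without warning in March.

7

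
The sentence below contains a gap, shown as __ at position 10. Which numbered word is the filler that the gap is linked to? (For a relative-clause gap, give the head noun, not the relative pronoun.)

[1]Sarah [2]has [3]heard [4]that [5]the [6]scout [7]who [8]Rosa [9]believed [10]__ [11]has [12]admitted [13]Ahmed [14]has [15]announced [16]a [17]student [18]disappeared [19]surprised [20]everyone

6

The gap at 10 is the subject of "admitted", inside a relative clause.
The relative pronoun is "who" (word 7); it is bound by the head noun immediately before it.
Its filler is the head noun "scout", at word 6.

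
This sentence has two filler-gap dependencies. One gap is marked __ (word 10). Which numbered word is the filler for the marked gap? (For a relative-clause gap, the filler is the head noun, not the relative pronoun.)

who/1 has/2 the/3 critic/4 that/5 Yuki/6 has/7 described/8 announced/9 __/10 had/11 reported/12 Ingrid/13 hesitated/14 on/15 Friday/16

1

The marked gap is the subject of "reported".
Its filler is the fronted wh-phrase "who", at word 1.
(The other dependency links word 4 to a gap after word 8.)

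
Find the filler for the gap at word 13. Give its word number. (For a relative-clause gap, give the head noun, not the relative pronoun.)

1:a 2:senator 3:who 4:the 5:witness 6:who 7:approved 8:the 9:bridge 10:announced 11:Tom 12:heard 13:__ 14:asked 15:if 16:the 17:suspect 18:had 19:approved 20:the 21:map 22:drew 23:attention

The gap at 13 is the subject of "asked", inside a relative clause.
The relative pronoun is "who" (word 3); it is bound by the head noun immediately before it.
Its filler is the head noun "senator", at word 2.

2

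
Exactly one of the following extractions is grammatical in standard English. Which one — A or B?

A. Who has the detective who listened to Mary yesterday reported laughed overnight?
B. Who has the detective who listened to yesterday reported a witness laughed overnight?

A

In B, the wh-phrase is extracted from inside a complex-NP island (relative clause) (introduced by "who"), which blocks movement.
In A, the extraction path crosses only that-complement boundaries, which are transparent.
So A is grammatical.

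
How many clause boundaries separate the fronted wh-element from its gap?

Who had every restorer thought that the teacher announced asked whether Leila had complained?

2

"who" is extracted from the subject of "asked".
Boundaries crossed, outermost first: [that], [Ø] — 2 in total.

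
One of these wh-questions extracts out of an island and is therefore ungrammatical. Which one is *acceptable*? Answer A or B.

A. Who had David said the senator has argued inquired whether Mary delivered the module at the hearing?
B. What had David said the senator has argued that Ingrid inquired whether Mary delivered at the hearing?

In B, the wh-phrase is extracted from inside a wh-island (introduced by "whether"), which blocks movement.
In A, the extraction path crosses only that-complement boundaries, which are transparent.
So A is grammatical.

A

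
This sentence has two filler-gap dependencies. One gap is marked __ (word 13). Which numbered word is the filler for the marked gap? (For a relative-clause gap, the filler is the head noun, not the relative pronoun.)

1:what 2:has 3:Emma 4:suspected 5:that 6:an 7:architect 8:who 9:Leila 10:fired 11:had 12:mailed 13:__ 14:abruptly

1

The marked gap is the direct object of "mailed".
Its filler is the fronted wh-phrase "what", at word 1.
(The other dependency links word 7 to a gap after word 10.)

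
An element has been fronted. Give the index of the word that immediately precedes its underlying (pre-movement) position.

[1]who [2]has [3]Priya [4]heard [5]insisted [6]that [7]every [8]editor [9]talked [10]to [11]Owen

4

The displaced element is "who" (word 1).
It is linked across 1 clause boundary (Ø).
It functions as the subject of "insisted", so the gap sits immediately after word 4 ("heard").
Base order: Priya has heard who insisted that every editor talked to Owen.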